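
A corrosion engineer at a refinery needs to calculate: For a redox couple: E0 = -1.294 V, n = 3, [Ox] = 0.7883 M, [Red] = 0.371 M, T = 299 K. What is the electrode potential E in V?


Apply the Nernst equation: E = E0 + (RT/nF)*ln([Ox]/[Red])
Step 1: RT/nF = 8.314*299/(3*96485) = 0.00858816 V
Step 2: [Ox]/[Red] = 0.7883/0.371 = 2.124798
Step 3: ln(2.124798) = 0.753677
Step 4: correction = 0.00858816 * 0.753677 = 0.006 V
E = -1.294 + 0.006 = -1.288 V

-1.288 V


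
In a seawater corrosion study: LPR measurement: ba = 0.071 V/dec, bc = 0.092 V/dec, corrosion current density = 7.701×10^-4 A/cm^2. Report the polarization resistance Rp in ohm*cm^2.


Apply the Stern-Geary equation: Rp = ba*bc / (2.303*icorr*(ba+bc))
ba*bc = 0.071*0.092 = 0.006532
ba+bc = 0.163; 2.303*icorr*(ba+bc) = 2.303*7.701×10^-4*0.163 = 2.8908707×10^-4
Rp = 0.006532 / 2.8908707×10^-4 = 22.6 ohm*cm^2

22.6 ohm*cm^2


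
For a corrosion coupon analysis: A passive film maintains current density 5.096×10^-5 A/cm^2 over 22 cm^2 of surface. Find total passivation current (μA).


I = i_pass * A, then convert A → μA (×10^6)
I = 5.096×10^-5 * 22 * 10^6 = 1121.12 μA

1121.12 μA


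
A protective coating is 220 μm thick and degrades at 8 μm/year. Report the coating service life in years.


Service life = thickness / degradation rate
Life = 220 / 8 = 27.5 years

27.5 years


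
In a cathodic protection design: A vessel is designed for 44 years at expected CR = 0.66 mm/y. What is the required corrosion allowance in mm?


Corrosion allowance = CR × design life
CA = 0.66 * 44 = 29.04 mm

29.04 mm


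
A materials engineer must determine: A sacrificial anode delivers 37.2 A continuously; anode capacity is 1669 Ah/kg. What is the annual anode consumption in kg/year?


Annual consumption = current * hours per year / capacity
Rate = 37.2 * 8760 / 1669 = 195.2 kg/year

195.2 kg/year


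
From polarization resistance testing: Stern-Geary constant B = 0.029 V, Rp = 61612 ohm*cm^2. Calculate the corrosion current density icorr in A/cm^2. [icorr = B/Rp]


Apply the Stern-Geary relation: icorr = B / Rp
icorr = 0.029 / 61612 = 4.707×10^-7 A/cm^2

4.707×10^-7 A/cm^2


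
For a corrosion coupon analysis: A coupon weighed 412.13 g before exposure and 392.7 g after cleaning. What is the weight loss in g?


Weight loss = initial − final
WL = 412.13 − 392.7 = 19.43 g

19.43 g


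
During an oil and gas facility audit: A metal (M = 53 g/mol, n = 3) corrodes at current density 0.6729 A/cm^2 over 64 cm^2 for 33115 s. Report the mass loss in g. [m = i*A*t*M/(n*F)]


Apply Faraday's law: m = i*A*t*M / (n*F)
Total charge passed Q = i*A*t = 0.6729*64*33115 = 1426117.344 C
m = Q*M/(n*F) = 1426117.344*53/(3*96485) = 261.12598 g

261.12598 g


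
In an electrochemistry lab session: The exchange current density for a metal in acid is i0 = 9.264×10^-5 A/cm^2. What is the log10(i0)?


i0 = 9.264×10^-5 A/cm^2
log10(i0) = -4.033

-4.033


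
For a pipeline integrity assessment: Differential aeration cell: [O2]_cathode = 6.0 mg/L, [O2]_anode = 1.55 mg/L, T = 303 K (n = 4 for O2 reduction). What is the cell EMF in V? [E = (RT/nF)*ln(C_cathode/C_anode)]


Apply the Nernst concentration-cell relation: E = (RT/nF)*ln(C_cathode/C_anode)
RT/nF = 8.314*303/(4*96485) = 0.00652729 V
ln(6.0/1.55) = 1.3535
E = 0.00652729 * 1.3535 = 0.00883 V

0.00883 V


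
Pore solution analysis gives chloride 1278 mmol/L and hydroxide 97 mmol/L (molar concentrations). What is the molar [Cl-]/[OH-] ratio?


Threshold parameter = [Cl-] / [OH-] (molar basis; both in mmol/L, so units cancel)
Ratio = 1278 / 97 = 13.18

13.18


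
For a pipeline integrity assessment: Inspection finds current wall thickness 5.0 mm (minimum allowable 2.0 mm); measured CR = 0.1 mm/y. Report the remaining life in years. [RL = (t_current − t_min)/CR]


Apply the remaining-life relation: RL = (t_current − t_min) / CR
RL = (5.0 − 2.0) / 0.1 = 3.0 / 0.1 = 30.0 years

30.0 years


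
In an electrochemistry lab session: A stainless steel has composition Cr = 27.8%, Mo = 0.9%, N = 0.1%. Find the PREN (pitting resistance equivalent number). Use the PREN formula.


Apply the PREN formula: PREN = Cr + 3.3*Mo + 16*N
PREN = 27.8 + 3.3*0.9 + 16*0.1
PREN = 27.8 + 2.97 + 1.6 = 32.37

32.37


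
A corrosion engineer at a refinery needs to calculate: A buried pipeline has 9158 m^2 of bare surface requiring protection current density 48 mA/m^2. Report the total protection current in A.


I = area * current density, then convert mA → A (÷1000)
I = 9158 * 48 / 1000 = 439.58 A

439.58 A


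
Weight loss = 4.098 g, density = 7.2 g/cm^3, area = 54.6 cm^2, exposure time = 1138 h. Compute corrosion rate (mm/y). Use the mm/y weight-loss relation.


Apply the mm/y weight-loss relation: CR = 87600 * W / (D * A * T)
Numerator: 87600 * 4.098 = 358984.8
Denominator: 7.2 * 54.6 * 1138 = 447370.56
CR = 358984.8 / 447370.56 = 0.8024 mm/y

0.8024 mm/y


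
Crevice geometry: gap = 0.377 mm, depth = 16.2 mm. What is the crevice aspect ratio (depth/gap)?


Aspect ratio = depth / gap
Ratio = 16.2 / 0.377 = 43.0

43.0


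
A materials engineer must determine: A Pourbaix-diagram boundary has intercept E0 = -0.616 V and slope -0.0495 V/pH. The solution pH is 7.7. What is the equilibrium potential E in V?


Apply the Pourbaix line equation: E = E0 + slope*pH
E = -0.616 + (-0.0495)*7.7 = -0.616 + (-0.38115) = -0.99715 V
Rounded to 3 decimal places: E = -0.997 V

-0.997 V


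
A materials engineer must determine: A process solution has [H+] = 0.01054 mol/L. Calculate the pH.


pH = −log10[H+]
pH = −log10(0.01054) = 1.98

1.98


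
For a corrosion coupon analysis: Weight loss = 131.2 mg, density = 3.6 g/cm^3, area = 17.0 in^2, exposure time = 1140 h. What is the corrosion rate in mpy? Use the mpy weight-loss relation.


Apply the mpy weight-loss relation: CR = 534 * W / (D * A * T)
Numerator: 534 * 131.2 = 70060.8
Denominator: 3.6 * 17.0 * 1140 = 69768.0
CR = 70060.8 / 69768.0 = 1.0042 mpy

1.0042 mpy


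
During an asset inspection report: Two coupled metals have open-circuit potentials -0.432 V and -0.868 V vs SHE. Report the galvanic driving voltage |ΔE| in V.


Driving voltage is the absolute potential difference.
|ΔE| = |-0.432 − (-0.868)| = 0.436 V

0.436 V


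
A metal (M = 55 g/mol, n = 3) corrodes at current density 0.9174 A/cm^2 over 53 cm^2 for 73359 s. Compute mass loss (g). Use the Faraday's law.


Apply Faraday's law: m = i*A*t*M / (n*F)
Total charge passed Q = i*A*t = 0.9174*53*73359 = 3566875.9698 C
m = Q*M/(n*F) = 3566875.9698*55/(3*96485) = 677.75018 g

677.75018 g


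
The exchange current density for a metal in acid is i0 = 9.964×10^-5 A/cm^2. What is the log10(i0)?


i0 = 9.964×10^-5 A/cm^2
log10(i0) = -4.002

-4.002


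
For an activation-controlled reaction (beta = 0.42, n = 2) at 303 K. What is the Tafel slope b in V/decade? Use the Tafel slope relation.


Apply the Tafel slope relation: b = 2.303*R*T/(beta*n*F)
Numerator: 2.303 * 8.314 * 303 = 5801.58
Denominator: 0.42 * 2 * 96485 = 81047.4
b = 5801.58 / 81047.4 = 0.0716 V/decade

0.0716 V/decade


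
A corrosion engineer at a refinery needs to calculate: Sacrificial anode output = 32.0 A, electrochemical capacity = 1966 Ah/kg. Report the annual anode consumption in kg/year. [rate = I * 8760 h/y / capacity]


Annual consumption = current * hours per year / capacity
Rate = 32.0 * 8760 / 1966 = 142.6 kg/year

142.6 kg/year


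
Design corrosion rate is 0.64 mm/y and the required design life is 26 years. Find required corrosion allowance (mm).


Corrosion allowance = CR × design life
CA = 0.64 * 26 = 16.64 mm

16.64 mm


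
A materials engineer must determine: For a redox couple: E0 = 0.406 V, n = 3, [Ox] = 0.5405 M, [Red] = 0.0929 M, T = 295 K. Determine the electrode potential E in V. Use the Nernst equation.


Apply the Nernst equation: E = E0 + (RT/nF)*ln([Ox]/[Red])
Step 1: RT/nF = 8.314*295/(3*96485) = 0.00847327 V
Step 2: [Ox]/[Red] = 0.5405/0.0929 = 5.818084
Step 3: ln(5.818084) = 1.760971
Step 4: correction = 0.00847327 * 1.760971 = 0.015 V
E = 0.406 + 0.015 = 0.421 V

0.421 V


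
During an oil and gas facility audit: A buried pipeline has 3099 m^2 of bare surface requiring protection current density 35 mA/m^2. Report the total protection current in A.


I = area * current density, then convert mA → A (÷1000)
I = 3099 * 35 / 1000 = 108.47 A

108.47 A


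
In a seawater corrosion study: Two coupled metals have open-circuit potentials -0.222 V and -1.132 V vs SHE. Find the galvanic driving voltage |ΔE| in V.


Driving voltage is the absolute potential difference.
|ΔE| = |-0.222 − (-1.132)| = 0.91 V

0.91 V


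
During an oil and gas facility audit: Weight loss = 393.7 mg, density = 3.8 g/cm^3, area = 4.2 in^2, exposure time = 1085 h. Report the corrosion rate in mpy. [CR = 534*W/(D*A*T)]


Apply the mpy weight-loss relation: CR = 534 * W / (D * A * T)
Numerator: 534 * 393.7 = 210235.8
Denominator: 3.8 * 4.2 * 1085 = 17316.6
CR = 210235.8 / 17316.6 = 12.141 mpy

12.141 mpy


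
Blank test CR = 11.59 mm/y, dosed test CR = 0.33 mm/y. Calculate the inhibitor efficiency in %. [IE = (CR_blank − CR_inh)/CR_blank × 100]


Apply the inhibitor-efficiency definition: IE = (CR_blank − CR_inh)/CR_blank × 100
IE = (11.59 − 0.33) / 11.59 × 100
IE = 11.26 / 11.59 × 100 = 97.2 %

97.2 %


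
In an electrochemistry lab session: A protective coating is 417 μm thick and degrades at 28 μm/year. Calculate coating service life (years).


Service life = thickness / degradation rate
Life = 417 / 28 = 14.9 years

14.9 years


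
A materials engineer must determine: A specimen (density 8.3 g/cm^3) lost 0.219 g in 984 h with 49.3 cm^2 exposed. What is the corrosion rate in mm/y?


Apply the mm/y weight-loss relation: CR = 87600 * W / (D * A * T)
Numerator: 87600 * 0.219 = 19184.4
Denominator: 8.3 * 49.3 * 984 = 402642.96
CR = 19184.4 / 402642.96 = 0.0476 mm/y

0.0476 mm/y


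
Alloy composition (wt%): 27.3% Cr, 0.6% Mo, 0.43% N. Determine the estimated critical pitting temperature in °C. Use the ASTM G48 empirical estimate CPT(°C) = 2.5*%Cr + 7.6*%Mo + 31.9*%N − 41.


Apply the ASTM G48 empirical CPT estimate: CPT(°C) = 2.5*%Cr + 7.6*%Mo + 31.9*%N − 41
2.5*27.3 = 68.25; 7.6*0.6 = 4.56; 31.9*0.43 = 13.717
CPT = 68.25 + 4.56 + 13.717 − 41 = 45.527 °C
Rounded to 0.1 °C: CPT ≈ 45.5 °C

45.5 °C


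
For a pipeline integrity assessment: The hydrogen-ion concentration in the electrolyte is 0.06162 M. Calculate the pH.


pH = −log10[H+]
pH = −log10(0.06162) = 1.21

1.21


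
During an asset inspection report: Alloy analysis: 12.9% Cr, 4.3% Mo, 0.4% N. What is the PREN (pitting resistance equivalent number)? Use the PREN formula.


Apply the PREN formula: PREN = Cr + 3.3*Mo + 16*N
PREN = 12.9 + 3.3*4.3 + 16*0.4
PREN = 12.9 + 14.19 + 6.4 = 33.49

33.49


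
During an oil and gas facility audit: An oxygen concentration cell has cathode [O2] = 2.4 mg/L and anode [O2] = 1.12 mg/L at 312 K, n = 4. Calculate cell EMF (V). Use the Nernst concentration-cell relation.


Apply the Nernst concentration-cell relation: E = (RT/nF)*ln(C_cathode/C_anode)
RT/nF = 8.314*312/(4*96485) = 0.00672117 V
ln(2.4/1.12) = 0.76214
E = 0.00672117 * 0.76214 = 0.00512 V

0.00512 V


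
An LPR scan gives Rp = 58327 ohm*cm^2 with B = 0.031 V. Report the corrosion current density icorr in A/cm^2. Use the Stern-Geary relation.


Apply the Stern-Geary relation: icorr = B / Rp
icorr = 0.031 / 58327 = 5.315×10^-7 A/cm^2

5.315×10^-7 A/cm^2


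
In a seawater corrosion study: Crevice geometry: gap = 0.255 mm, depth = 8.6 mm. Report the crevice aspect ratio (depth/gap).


Aspect ratio = depth / gap
Ratio = 8.6 / 0.255 = 33.7

33.7


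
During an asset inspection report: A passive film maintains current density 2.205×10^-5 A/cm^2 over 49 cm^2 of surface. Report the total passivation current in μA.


I = i_pass * A, then convert A → μA (×10^6)
I = 2.205×10^-5 * 49 * 10^6 = 1080.45 μA

1080.45 μA


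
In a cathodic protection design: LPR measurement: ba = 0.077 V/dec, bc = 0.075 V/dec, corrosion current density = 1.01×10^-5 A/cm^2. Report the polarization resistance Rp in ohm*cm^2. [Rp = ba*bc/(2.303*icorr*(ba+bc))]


Apply the Stern-Geary equation: Rp = ba*bc / (2.303*icorr*(ba+bc))
ba*bc = 0.077*0.075 = 0.005775
ba+bc = 0.152; 2.303*icorr*(ba+bc) = 2.303*1.01×10^-5*0.152 = 3.5355656×10^-6
Rp = 0.005775 / 3.5355656×10^-6 = 1633.4 ohm*cm^2

1633.4 ohm*cm^2


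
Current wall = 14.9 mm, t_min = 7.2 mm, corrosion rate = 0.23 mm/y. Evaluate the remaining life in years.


Apply the remaining-life relation: RL = (t_current − t_min) / CR
RL = (14.9 − 7.2) / 0.23 = 7.7 / 0.23 = 33.5 years

33.5 years


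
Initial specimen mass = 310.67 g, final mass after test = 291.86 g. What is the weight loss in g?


Weight loss = initial − final
WL = 310.67 − 291.86 = 18.81 g

18.81 g


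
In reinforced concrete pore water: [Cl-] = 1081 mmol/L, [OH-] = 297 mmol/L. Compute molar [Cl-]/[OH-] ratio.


Threshold parameter = [Cl-] / [OH-] (molar basis; both in mmol/L, so units cancel)
Ratio = 1081 / 297 = 3.64

3.64


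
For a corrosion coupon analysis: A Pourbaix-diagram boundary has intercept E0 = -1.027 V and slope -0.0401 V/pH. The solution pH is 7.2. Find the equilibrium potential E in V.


Apply the Pourbaix line equation: E = E0 + slope*pH
E = -1.027 + (-0.0401)*7.2 = -1.027 + (-0.28872) = -1.31572 V
Rounded to 4 decimal places: E = -1.3157 V

-1.3157 V


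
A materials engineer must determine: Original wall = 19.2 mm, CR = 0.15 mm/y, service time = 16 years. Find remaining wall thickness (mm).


Remaining wall = original − CR × time
t = 19.2 − 0.15*16 = 19.2 − 2.4 = 16.8 mm

16.8 mm


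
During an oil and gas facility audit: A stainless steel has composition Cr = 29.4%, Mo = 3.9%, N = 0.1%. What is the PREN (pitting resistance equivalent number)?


Apply the PREN formula: PREN = Cr + 3.3*Mo + 16*N
PREN = 29.4 + 3.3*3.9 + 16*0.1
PREN = 29.4 + 12.87 + 1.6 = 43.87

43.87


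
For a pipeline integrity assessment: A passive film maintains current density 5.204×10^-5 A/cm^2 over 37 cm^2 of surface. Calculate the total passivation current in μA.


I = i_pass * A, then convert A → μA (×10^6)
I = 5.204×10^-5 * 37 * 10^6 = 1925.48 μA

1925.48 μA


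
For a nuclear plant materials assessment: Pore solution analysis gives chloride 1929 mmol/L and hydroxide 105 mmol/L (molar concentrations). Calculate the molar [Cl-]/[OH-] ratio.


Threshold parameter = [Cl-] / [OH-] (molar basis; both in mmol/L, so units cancel)
Ratio = 1929 / 105 = 18.37

18.37


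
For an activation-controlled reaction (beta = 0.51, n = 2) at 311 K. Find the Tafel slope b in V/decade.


Apply the Tafel slope relation: b = 2.303*R*T/(beta*n*F)
Numerator: 2.303 * 8.314 * 311 = 5954.76
Denominator: 0.51 * 2 * 96485 = 98414.7
b = 5954.76 / 98414.7 = 0.0605 V/decade

0.0605 V/decade


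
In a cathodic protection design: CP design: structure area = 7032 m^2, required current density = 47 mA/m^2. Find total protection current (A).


I = area * current density, then convert mA → A (÷1000)
I = 7032 * 47 / 1000 = 330.5 A

330.5 A


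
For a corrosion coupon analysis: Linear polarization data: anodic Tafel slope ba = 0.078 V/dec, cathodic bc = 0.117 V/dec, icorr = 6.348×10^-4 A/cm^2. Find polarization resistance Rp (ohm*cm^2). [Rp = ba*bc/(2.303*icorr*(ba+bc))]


Apply the Stern-Geary equation: Rp = ba*bc / (2.303*icorr*(ba+bc))
ba*bc = 0.078*0.117 = 0.009126
ba+bc = 0.195; 2.303*icorr*(ba+bc) = 2.303*6.348×10^-4*0.195 = 2.8507916×10^-4
Rp = 0.009126 / 2.8507916×10^-4 = 32.0 ohm*cm^2

32.0 ohm*cm^2


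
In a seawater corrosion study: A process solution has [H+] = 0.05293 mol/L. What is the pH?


pH = −log10[H+]
pH = −log10(0.05293) = 1.28

1.28


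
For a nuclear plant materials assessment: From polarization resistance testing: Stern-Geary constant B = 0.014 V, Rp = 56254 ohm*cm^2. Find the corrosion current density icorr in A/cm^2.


Apply the Stern-Geary relation: icorr = B / Rp
icorr = 0.014 / 56254 = 2.489×10^-7 A/cm^2

2.489×10^-7 A/cm^2


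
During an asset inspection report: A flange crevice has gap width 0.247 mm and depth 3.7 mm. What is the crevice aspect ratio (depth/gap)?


Aspect ratio = depth / gap
Ratio = 3.7 / 0.247 = 15.0

15.0


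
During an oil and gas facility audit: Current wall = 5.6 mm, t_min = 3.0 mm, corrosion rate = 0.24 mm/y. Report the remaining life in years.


Apply the remaining-life relation: RL = (t_current − t_min) / CR
RL = (5.6 − 3.0) / 0.24 = 2.6 / 0.24 = 10.8 years

10.8 years


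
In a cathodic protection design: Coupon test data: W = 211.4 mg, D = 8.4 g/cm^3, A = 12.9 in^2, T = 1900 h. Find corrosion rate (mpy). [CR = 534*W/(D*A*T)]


Apply the mpy weight-loss relation: CR = 534 * W / (D * A * T)
Numerator: 534 * 211.4 = 112887.6
Denominator: 8.4 * 12.9 * 1900 = 205884.0
CR = 112887.6 / 205884.0 = 0.5483 mpy

0.5483 mpy


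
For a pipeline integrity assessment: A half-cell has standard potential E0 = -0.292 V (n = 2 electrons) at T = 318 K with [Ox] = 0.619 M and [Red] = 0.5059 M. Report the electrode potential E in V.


Apply the Nernst equation: E = E0 + (RT/nF)*ln([Ox]/[Red])
Step 1: RT/nF = 8.314*318/(2*96485) = 0.01370084 V
Step 2: [Ox]/[Red] = 0.619/0.5059 = 1.223562
Step 3: ln(1.223562) = 0.201766
Step 4: correction = 0.01370084 * 0.201766 = 0.0028 V
E = -0.292 + 0.0028 = -0.2892 V

-0.2892 V


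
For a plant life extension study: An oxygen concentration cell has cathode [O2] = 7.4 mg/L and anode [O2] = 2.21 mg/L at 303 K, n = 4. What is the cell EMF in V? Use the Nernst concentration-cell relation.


Apply the Nernst concentration-cell relation: E = (RT/nF)*ln(C_cathode/C_anode)
RT/nF = 8.314*303/(4*96485) = 0.00652729 V
ln(7.4/2.21) = 1.20849
E = 0.00652729 * 1.20849 = 0.00789 V

0.00789 V


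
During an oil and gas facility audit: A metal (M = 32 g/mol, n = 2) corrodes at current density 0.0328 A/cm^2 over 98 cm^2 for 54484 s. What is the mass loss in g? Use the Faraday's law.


Apply Faraday's law: m = i*A*t*M / (n*F)
Total charge passed Q = i*A*t = 0.0328*98*54484 = 175133.3696 C
m = Q*M/(n*F) = 175133.3696*32/(2*96485) = 29.0422 g

29.0422 g


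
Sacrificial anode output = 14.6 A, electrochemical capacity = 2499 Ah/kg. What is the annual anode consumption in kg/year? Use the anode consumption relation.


Annual consumption = current * hours per year / capacity
Rate = 14.6 * 8760 / 2499 = 51.2 kg/year

51.2 kg/year


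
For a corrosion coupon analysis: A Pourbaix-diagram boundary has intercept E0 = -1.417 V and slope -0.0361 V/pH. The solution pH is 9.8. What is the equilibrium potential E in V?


Apply the Pourbaix line equation: E = E0 + slope*pH
E = -1.417 + (-0.0361)*9.8 = -1.417 + (-0.35378) = -1.77078 V
Rounded to 3 decimal places: E = -1.771 V

-1.771 V


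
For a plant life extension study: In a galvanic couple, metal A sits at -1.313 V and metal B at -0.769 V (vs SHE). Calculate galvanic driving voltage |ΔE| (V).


Driving voltage is the absolute potential difference.
|ΔE| = |-1.313 − (-0.769)| = 0.544 V

0.544 V


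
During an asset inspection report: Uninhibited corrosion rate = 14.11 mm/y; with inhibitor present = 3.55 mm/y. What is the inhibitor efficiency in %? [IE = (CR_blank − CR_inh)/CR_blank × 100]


Apply the inhibitor-efficiency definition: IE = (CR_blank − CR_inh)/CR_blank × 100
IE = (14.11 − 3.55) / 14.11 × 100
IE = 10.56 / 14.11 × 100 = 74.8 %

74.8 %


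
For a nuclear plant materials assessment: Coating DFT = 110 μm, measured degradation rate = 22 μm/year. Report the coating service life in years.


Service life = thickness / degradation rate
Life = 110 / 22 = 5.0 years

5.0 years


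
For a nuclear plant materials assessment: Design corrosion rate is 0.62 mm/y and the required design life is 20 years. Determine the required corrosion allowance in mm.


Corrosion allowance = CR × design life
CA = 0.62 * 20 = 12.4 mm

12.4 mm


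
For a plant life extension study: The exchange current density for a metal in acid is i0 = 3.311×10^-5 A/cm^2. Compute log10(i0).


i0 = 3.311×10^-5 A/cm^2
log10(i0) = -4.48

-4.48


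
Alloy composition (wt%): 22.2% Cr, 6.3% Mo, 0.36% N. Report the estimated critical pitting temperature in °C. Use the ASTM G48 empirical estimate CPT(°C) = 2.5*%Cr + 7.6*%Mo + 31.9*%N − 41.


Apply the ASTM G48 empirical CPT estimate: CPT(°C) = 2.5*%Cr + 7.6*%Mo + 31.9*%N − 41
2.5*22.2 = 55.5; 7.6*6.3 = 47.88; 31.9*0.36 = 11.484
CPT = 55.5 + 47.88 + 11.484 − 41 = 73.864 °C
Rounded to 0.1 °C: CPT ≈ 73.9 °C

73.9 °C


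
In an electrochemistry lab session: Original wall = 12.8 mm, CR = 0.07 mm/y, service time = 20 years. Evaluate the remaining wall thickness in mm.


Remaining wall = original − CR × time
t = 12.8 − 0.07*20 = 12.8 − 1.4 = 11.4 mm

11.4 mm


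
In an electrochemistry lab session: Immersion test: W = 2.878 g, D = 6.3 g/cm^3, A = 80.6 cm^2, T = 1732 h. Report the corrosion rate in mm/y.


Apply the mm/y weight-loss relation: CR = 87600 * W / (D * A * T)
Numerator: 87600 * 2.878 = 252112.8
Denominator: 6.3 * 80.6 * 1732 = 879474.96
CR = 252112.8 / 879474.96 = 0.2867 mm/y

0.2867 mm/y


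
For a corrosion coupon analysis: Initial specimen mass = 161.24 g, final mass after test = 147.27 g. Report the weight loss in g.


Weight loss = initial − final
WL = 161.24 − 147.27 = 13.97 g

13.97 g


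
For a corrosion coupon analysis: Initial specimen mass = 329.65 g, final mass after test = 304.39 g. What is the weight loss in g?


Weight loss = initial − final
WL = 329.65 − 304.39 = 25.26 g

25.26 g


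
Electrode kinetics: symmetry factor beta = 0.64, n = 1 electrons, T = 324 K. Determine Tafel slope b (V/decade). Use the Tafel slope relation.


Apply the Tafel slope relation: b = 2.303*R*T/(beta*n*F)
Numerator: 2.303 * 8.314 * 324 = 6203.67
Denominator: 0.64 * 1 * 96485 = 61750.4
b = 6203.67 / 61750.4 = 0.1005 V/decade

0.1005 V/decade


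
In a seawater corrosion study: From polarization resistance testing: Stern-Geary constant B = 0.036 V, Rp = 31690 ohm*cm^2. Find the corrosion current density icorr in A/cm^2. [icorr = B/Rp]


Apply the Stern-Geary relation: icorr = B / Rp
icorr = 0.036 / 31690 = 1.136×10^-6 A/cm^2

1.136×10^-6 A/cm^2


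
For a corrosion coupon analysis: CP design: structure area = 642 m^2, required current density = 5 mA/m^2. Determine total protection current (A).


I = area * current density, then convert mA → A (÷1000)
I = 642 * 5 / 1000 = 3.21 A

3.21 A


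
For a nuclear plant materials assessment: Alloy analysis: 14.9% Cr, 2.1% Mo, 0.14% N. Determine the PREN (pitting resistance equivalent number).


Apply the PREN formula: PREN = Cr + 3.3*Mo + 16*N
PREN = 14.9 + 3.3*2.1 + 16*0.14
PREN = 14.9 + 6.93 + 2.24 = 24.07

24.07


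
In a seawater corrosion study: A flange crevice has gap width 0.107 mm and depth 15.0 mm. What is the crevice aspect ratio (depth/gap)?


Aspect ratio = depth / gap
Ratio = 15.0 / 0.107 = 140.2

140.2


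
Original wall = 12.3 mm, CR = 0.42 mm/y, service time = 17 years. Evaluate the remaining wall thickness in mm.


Remaining wall = original − CR × time
t = 12.3 − 0.42*17 = 12.3 − 7.14 = 5.16 mm

5.16 mm


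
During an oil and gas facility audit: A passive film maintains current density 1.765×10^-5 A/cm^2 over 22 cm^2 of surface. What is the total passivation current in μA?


I = i_pass * A, then convert A → μA (×10^6)
I = 1.765×10^-5 * 22 * 10^6 = 388.3 μA

388.3 μA


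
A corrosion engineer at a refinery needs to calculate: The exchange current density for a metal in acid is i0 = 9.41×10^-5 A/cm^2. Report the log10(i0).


i0 = 9.41×10^-5 A/cm^2
log10(i0) = -4.026

-4.026


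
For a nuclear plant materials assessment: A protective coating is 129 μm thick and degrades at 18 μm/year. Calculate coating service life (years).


Service life = thickness / degradation rate
Life = 129 / 18 = 7.2 years

7.2 years


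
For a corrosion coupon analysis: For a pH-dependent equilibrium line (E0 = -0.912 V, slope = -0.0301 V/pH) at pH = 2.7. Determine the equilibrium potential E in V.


Apply the Pourbaix line equation: E = E0 + slope*pH
E = -0.912 + (-0.0301)*2.7 = -0.912 + (-0.08127) = -0.99327 V
Rounded to 4 decimal places: E = -0.9933 V

-0.9933 V


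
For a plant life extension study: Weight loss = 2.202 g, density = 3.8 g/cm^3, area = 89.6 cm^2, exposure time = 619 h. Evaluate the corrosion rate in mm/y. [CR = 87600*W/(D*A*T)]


Apply the mm/y weight-loss relation: CR = 87600 * W / (D * A * T)
Numerator: 87600 * 2.202 = 192895.2
Denominator: 3.8 * 89.6 * 619 = 210757.12
CR = 192895.2 / 210757.12 = 0.91525 mm/y

0.91525 mm/y


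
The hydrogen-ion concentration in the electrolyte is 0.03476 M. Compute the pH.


pH = −log10[H+]
pH = −log10(0.03476) = 1.46

1.46


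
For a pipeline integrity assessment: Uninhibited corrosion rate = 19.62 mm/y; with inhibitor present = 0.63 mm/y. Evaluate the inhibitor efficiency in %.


Apply the inhibitor-efficiency definition: IE = (CR_blank − CR_inh)/CR_blank × 100
IE = (19.62 − 0.63) / 19.62 × 100
IE = 18.99 / 19.62 × 100 = 96.8 %

96.8 %


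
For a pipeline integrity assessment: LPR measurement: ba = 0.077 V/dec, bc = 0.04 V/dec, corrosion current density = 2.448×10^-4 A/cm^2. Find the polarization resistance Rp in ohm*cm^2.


Apply the Stern-Geary equation: Rp = ba*bc / (2.303*icorr*(ba+bc))
ba*bc = 0.077*0.04 = 0.00308
ba+bc = 0.117; 2.303*icorr*(ba+bc) = 2.303*2.448×10^-4*0.117 = 6.5961605×10^-5
Rp = 0.00308 / 6.5961605×10^-5 = 46.69 ohm*cm^2

46.69 ohm*cm^2


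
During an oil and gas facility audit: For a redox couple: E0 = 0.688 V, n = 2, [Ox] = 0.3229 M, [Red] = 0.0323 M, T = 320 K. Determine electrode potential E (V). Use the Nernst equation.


Apply the Nernst equation: E = E0 + (RT/nF)*ln([Ox]/[Red])
Step 1: RT/nF = 8.314*320/(2*96485) = 0.01378701 V
Step 2: [Ox]/[Red] = 0.3229/0.0323 = 9.996904
Step 3: ln(9.996904) = 2.302275
Step 4: correction = 0.01378701 * 2.302275 = 0.032 V
E = 0.688 + 0.032 = 0.72 V

0.72 V


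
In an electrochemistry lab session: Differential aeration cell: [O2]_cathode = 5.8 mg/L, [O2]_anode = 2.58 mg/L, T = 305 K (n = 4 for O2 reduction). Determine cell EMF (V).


Apply the Nernst concentration-cell relation: E = (RT/nF)*ln(C_cathode/C_anode)
RT/nF = 8.314*305/(4*96485) = 0.00657037 V
ln(5.8/2.58) = 0.81007
E = 0.00657037 * 0.81007 = 0.00532 V

0.00532 V


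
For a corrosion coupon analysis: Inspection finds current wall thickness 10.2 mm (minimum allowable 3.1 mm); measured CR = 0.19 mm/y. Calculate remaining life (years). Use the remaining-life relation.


Apply the remaining-life relation: RL = (t_current − t_min) / CR
RL = (10.2 − 3.1) / 0.19 = 7.1 / 0.19 = 37.4 years

37.4 years


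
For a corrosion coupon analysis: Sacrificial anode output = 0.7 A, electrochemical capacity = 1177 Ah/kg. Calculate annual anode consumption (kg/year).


Annual consumption = current * hours per year / capacity
Rate = 0.7 * 8760 / 1177 = 5.2 kg/year

5.2 kg/year


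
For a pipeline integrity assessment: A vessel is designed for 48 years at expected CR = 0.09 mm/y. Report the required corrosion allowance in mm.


Corrosion allowance = CR × design life
CA = 0.09 * 48 = 4.32 mm

4.32 mm


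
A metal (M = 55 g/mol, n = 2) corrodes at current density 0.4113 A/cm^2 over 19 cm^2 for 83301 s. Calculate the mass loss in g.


Apply Faraday's law: m = i*A*t*M / (n*F)
Total charge passed Q = i*A*t = 0.4113*19*83301 = 650972.3247 C
m = Q*M/(n*F) = 650972.3247*55/(2*96485) = 185.53909 g

185.53909 g


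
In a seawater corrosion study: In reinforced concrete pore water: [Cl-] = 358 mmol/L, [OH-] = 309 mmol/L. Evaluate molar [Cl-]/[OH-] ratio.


Threshold parameter = [Cl-] / [OH-] (molar basis; both in mmol/L, so units cancel)
Ratio = 358 / 309 = 1.16

1.16


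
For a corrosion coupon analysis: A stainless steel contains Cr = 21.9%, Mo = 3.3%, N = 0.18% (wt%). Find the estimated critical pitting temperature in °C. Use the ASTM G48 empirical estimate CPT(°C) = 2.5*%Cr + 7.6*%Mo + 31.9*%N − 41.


Apply the ASTM G48 empirical CPT estimate: CPT(°C) = 2.5*%Cr + 7.6*%Mo + 31.9*%N − 41
2.5*21.9 = 54.75; 7.6*3.3 = 25.08; 31.9*0.18 = 5.742
CPT = 54.75 + 25.08 + 5.742 − 41 = 44.572 °C
Rounded to 0.1 °C: CPT ≈ 44.6 °C

44.6 °C


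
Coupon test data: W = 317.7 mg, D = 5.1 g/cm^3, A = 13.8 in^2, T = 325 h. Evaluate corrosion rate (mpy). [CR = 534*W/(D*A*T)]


Apply the mpy weight-loss relation: CR = 534 * W / (D * A * T)
Numerator: 534 * 317.7 = 169651.8
Denominator: 5.1 * 13.8 * 325 = 22873.5
CR = 169651.8 / 22873.5 = 7.417 mpy

7.417 mpy


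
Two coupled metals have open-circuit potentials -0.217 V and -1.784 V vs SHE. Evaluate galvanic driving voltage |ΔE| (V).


Driving voltage is the absolute potential difference.
|ΔE| = |-0.217 − (-1.784)| = 1.567 V

1.567 V


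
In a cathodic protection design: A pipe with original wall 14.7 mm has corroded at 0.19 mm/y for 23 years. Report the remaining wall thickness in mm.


Remaining wall = original − CR × time
t = 14.7 − 0.19*23 = 14.7 − 4.37 = 10.33 mm

10.33 mm


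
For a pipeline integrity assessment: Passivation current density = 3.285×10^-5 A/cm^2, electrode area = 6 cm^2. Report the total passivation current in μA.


I = i_pass * A, then convert A → μA (×10^6)
I = 3.285×10^-5 * 6 * 10^6 = 197.1 μA

197.1 μA


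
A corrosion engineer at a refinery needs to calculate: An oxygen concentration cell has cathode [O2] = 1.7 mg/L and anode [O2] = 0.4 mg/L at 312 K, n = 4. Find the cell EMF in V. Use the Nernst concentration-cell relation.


Apply the Nernst concentration-cell relation: E = (RT/nF)*ln(C_cathode/C_anode)
RT/nF = 8.314*312/(4*96485) = 0.00672117 V
ln(1.7/0.4) = 1.44692
E = 0.00672117 * 1.44692 = 0.00972 V

0.00972 V


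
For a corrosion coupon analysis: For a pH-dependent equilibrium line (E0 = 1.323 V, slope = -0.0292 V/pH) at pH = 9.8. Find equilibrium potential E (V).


Apply the Pourbaix line equation: E = E0 + slope*pH
E = 1.323 + (-0.0292)*9.8 = 1.323 + (-0.28616) = 1.03684 V
Rounded to 3 decimal places: E = 1.037 V

1.037 V


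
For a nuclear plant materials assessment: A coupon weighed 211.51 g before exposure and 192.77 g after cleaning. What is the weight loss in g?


Weight loss = initial − final
WL = 211.51 − 192.77 = 18.74 g

18.74 g


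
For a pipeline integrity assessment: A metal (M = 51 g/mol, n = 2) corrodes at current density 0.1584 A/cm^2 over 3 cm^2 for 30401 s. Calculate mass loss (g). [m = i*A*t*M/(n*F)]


Apply Faraday's law: m = i*A*t*M / (n*F)
Total charge passed Q = i*A*t = 0.1584*3*30401 = 14446.5552 C
m = Q*M/(n*F) = 14446.5552*51/(2*96485) = 3.818 g

3.818 g


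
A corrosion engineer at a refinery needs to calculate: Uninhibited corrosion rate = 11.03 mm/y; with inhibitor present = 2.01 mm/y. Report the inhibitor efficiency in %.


Apply the inhibitor-efficiency definition: IE = (CR_blank − CR_inh)/CR_blank × 100
IE = (11.03 − 2.01) / 11.03 × 100
IE = 9.02 / 11.03 × 100 = 81.8 %

81.8 %


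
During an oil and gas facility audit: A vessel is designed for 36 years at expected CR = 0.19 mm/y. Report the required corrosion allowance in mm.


Corrosion allowance = CR × design life
CA = 0.19 * 36 = 6.84 mm

6.84 mm


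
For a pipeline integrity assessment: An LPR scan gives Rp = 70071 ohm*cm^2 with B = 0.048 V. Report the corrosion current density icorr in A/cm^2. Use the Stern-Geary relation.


Apply the Stern-Geary relation: icorr = B / Rp
icorr = 0.048 / 70071 = 6.85×10^-7 A/cm^2

6.85×10^-7 A/cm^2


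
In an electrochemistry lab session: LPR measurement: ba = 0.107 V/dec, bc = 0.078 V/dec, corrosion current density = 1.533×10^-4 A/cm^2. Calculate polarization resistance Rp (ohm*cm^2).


Apply the Stern-Geary equation: Rp = ba*bc / (2.303*icorr*(ba+bc))
ba*bc = 0.107*0.078 = 0.008346
ba+bc = 0.185; 2.303*icorr*(ba+bc) = 2.303*1.533×10^-4*0.185 = 6.5314231×10^-5
Rp = 0.008346 / 6.5314231×10^-5 = 127.8 ohm*cm^2

127.8 ohm*cm^2


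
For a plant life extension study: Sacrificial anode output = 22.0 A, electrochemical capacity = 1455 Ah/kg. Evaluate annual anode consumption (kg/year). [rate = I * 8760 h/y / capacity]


Annual consumption = current * hours per year / capacity
Rate = 22.0 * 8760 / 1455 = 132.5 kg/year

132.5 kg/year


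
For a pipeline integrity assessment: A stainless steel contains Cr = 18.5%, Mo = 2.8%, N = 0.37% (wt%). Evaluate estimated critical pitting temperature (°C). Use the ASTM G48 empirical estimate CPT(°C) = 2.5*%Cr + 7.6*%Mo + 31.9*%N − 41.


Apply the ASTM G48 empirical CPT estimate: CPT(°C) = 2.5*%Cr + 7.6*%Mo + 31.9*%N − 41
2.5*18.5 = 46.25; 7.6*2.8 = 21.28; 31.9*0.37 = 11.803
CPT = 46.25 + 21.28 + 11.803 − 41 = 38.333 °C
Rounded to 0.1 °C: CPT ≈ 38.3 °C

38.3 °C


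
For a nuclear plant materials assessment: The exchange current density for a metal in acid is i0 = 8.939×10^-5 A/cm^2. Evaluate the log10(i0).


i0 = 8.939×10^-5 A/cm^2
log10(i0) = -4.049

-4.049


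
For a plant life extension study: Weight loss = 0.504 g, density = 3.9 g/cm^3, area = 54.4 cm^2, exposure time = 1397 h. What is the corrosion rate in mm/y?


Apply the mm/y weight-loss relation: CR = 87600 * W / (D * A * T)
Numerator: 87600 * 0.504 = 44150.4
Denominator: 3.9 * 54.4 * 1397 = 296387.52
CR = 44150.4 / 296387.52 = 0.14896 mm/y

0.14896 mm/y


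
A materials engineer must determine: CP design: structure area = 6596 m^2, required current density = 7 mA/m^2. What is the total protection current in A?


I = area * current density, then convert mA → A (÷1000)
I = 6596 * 7 / 1000 = 46.17 A

46.17 A


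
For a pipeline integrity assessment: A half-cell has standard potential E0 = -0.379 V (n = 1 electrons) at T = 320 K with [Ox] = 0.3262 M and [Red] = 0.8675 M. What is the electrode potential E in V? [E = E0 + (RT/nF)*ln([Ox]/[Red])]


Apply the Nernst equation: E = E0 + (RT/nF)*ln([Ox]/[Red])
Step 1: RT/nF = 8.314*320/(1*96485) = 0.02757403 V
Step 2: [Ox]/[Red] = 0.3262/0.8675 = 0.376023
Step 3: ln(0.376023) = -0.978105
Step 4: correction = 0.02757403 * -0.978105 = -0.027 V
E = -0.379 + -0.027 = -0.406 V

-0.406 V


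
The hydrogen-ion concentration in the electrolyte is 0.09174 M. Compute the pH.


pH = −log10[H+]
pH = −log10(0.09174) = 1.04

1.04


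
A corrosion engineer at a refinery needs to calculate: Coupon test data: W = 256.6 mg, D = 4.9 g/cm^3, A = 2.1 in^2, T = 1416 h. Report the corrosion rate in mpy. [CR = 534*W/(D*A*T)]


Apply the mpy weight-loss relation: CR = 534 * W / (D * A * T)
Numerator: 534 * 256.6 = 137024.4
Denominator: 4.9 * 2.1 * 1416 = 14570.64
CR = 137024.4 / 14570.64 = 9.4041 mpy

9.4041 mpy


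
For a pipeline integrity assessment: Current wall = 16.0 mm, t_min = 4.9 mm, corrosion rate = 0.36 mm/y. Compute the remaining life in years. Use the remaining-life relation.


Apply the remaining-life relation: RL = (t_current − t_min) / CR
RL = (16.0 − 4.9) / 0.36 = 11.1 / 0.36 = 30.8 years

30.8 years


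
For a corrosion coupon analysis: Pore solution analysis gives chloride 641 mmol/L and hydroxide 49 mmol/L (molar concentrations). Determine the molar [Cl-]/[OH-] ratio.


Threshold parameter = [Cl-] / [OH-] (molar basis; both in mmol/L, so units cancel)
Ratio = 641 / 49 = 13.08

13.08


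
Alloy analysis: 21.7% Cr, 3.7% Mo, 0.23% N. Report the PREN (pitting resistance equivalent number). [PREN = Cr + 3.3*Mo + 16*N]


Apply the PREN formula: PREN = Cr + 3.3*Mo + 16*N
PREN = 21.7 + 3.3*3.7 + 16*0.23
PREN = 21.7 + 12.21 + 3.68 = 37.59

37.59


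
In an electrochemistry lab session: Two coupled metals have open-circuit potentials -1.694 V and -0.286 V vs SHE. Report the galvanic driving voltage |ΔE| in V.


Driving voltage is the absolute potential difference.
|ΔE| = |-1.694 − (-0.286)| = 1.408 V

1.408 V


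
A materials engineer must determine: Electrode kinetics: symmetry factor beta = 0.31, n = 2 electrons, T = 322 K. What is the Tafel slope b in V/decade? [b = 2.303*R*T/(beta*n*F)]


Apply the Tafel slope relation: b = 2.303*R*T/(beta*n*F)
Numerator: 2.303 * 8.314 * 322 = 6165.38
Denominator: 0.31 * 2 * 96485 = 59820.7
b = 6165.38 / 59820.7 = 0.1031 V/decade

0.1031 V/decade


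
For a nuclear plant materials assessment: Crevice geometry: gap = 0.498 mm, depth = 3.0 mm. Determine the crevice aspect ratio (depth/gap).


Aspect ratio = depth / gap
Ratio = 3.0 / 0.498 = 6.0

6.0


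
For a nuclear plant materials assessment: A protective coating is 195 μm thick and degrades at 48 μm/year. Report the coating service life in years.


Service life = thickness / degradation rate
Life = 195 / 48 = 4.1 years

4.1 years


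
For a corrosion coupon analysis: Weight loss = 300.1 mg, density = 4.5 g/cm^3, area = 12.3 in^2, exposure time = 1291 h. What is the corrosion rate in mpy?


Apply the mpy weight-loss relation: CR = 534 * W / (D * A * T)
Numerator: 534 * 300.1 = 160253.4
Denominator: 4.5 * 12.3 * 1291 = 71456.85
CR = 160253.4 / 71456.85 = 2.24266 mpy

2.24266 mpy


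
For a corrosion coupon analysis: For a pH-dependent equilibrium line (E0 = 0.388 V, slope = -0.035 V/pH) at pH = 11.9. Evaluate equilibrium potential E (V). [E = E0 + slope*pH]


Apply the Pourbaix line equation: E = E0 + slope*pH
E = 0.388 + (-0.035)*11.9 = 0.388 + (-0.4165) = -0.0285 V
Rounded to 3 decimal places: E = -0.029 V

-0.029 V


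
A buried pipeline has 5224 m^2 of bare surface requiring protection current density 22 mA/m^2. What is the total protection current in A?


I = area * current density, then convert mA → A (÷1000)
I = 5224 * 22 / 1000 = 114.93 A

114.93 A


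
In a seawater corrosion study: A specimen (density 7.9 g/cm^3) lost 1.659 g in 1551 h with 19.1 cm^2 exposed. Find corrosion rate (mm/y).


Apply the mm/y weight-loss relation: CR = 87600 * W / (D * A * T)
Numerator: 87600 * 1.659 = 145328.4
Denominator: 7.9 * 19.1 * 1551 = 234030.39
CR = 145328.4 / 234030.39 = 0.62098 mm/y

0.62098 mm/y


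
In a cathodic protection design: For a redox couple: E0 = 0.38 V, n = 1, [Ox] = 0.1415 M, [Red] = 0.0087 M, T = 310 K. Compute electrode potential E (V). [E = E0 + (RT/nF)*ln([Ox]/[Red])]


Apply the Nernst equation: E = E0 + (RT/nF)*ln([Ox]/[Red])
Step 1: RT/nF = 8.314*310/(1*96485) = 0.02671234 V
Step 2: [Ox]/[Red] = 0.1415/0.0087 = 16.264368
Step 3: ln(16.264368) = 2.788977
Step 4: correction = 0.02671234 * 2.788977 = 0.075 V
E = 0.38 + 0.075 = 0.455 V

0.455 V


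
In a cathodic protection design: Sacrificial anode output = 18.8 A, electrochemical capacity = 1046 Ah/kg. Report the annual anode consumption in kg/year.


Annual consumption = current * hours per year / capacity
Rate = 18.8 * 8760 / 1046 = 157.4 kg/year

157.4 kg/year


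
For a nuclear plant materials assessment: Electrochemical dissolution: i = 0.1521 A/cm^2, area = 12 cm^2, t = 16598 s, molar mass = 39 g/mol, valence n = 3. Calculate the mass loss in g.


Apply Faraday's law: m = i*A*t*M / (n*F)
Total charge passed Q = i*A*t = 0.1521*12*16598 = 30294.6696 C
m = Q*M/(n*F) = 30294.6696*39/(3*96485) = 4.0818 g

4.0818 g


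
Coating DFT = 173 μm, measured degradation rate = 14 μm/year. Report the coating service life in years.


Service life = thickness / degradation rate
Life = 173 / 14 = 12.4 years

12.4 years


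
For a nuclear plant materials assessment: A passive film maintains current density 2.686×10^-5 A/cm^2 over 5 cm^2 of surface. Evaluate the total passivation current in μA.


I = i_pass * A, then convert A → μA (×10^6)
I = 2.686×10^-5 * 5 * 10^6 = 134.3 μA

134.3 μA
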